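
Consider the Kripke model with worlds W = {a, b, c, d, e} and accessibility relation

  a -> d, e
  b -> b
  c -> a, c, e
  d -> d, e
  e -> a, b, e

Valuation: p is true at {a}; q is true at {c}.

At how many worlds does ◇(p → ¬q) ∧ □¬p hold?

3

a: ◇(p → ¬q) is T, □¬p is T. ✓
b: ◇(p → ¬q) is T, □¬p is T. ✓
c: ◇(p → ¬q) is T, □¬p is F. ✗
d: ◇(p → ¬q) is T, □¬p is T. ✓
e: ◇(p → ¬q) is T, □¬p is F. ✗
Satisfying worlds: {a, b, d}.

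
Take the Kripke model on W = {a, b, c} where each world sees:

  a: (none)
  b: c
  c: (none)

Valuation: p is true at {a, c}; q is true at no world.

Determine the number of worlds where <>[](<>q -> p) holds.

a: no successors, so <>[](<>q -> p) fails. ✗
b: successors {c}; [](<>q -> p) there: c:T. ✓
c: no successors, so <>[](<>q -> p) fails. ✗
Satisfying worlds: {b}.

1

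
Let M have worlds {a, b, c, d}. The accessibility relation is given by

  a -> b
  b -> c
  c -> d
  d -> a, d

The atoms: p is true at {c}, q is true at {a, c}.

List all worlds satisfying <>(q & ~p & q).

{d}

a: successors {b}; q & ~p & q there: b:F. ✗
b: successors {c}; q & ~p & q there: c:F. ✗
c: successors {d}; q & ~p & q there: d:F. ✗
d: successors {a, d}; q & ~p & q there: a:T, d:F. ✓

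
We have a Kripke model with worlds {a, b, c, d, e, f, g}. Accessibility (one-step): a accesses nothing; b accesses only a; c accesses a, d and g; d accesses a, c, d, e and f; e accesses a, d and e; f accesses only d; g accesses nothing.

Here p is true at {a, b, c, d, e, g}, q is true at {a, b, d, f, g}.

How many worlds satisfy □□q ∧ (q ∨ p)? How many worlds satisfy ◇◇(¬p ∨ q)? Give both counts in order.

3 and 4

For □□q ∧ (q ∨ p):
a: □□q is T, q ∨ p is T. ✓
b: □□q is T, q ∨ p is T. ✓
c: □□q is F, q ∨ p is T. ✗
d: □□q is F, q ∨ p is T. ✗
e: □□q is F, q ∨ p is T. ✗
f: □□q is F, q ∨ p is T. ✗
g: □□q is T, q ∨ p is T. ✓
— 3 worlds.
For ◇◇(¬p ∨ q):
a: no successors, so ◇◇(¬p ∨ q) fails. ✗
b: successors {a}; ◇(¬p ∨ q) there: a:F. ✗
c: successors {a, d, g}; ◇(¬p ∨ q) there: a:F, d:T, g:F. ✓
d: successors {a, c, d, e, f}; ◇(¬p ∨ q) there: a:F, c:T, d:T, e:T, f:T. ✓
e: successors {a, d, e}; ◇(¬p ∨ q) there: a:F, d:T, e:T. ✓
f: successors {d}; ◇(¬p ∨ q) there: d:T. ✓
g: no successors, so ◇◇(¬p ∨ q) fails. ✗
— 4 worlds.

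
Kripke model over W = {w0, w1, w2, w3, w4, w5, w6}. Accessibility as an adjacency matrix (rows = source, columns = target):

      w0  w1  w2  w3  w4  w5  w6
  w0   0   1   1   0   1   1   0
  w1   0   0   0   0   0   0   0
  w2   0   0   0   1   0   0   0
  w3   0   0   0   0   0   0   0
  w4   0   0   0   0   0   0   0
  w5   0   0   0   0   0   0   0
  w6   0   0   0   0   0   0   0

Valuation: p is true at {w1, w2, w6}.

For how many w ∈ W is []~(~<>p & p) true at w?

w0: successors {w1, w2, w4, w5}; ~(~<>p & p) there: w1:F, w2:F, w4:T, w5:T. ✗
w1: no successors, so []~(~<>p & p) holds vacuously. ✓
w2: successors {w3}; ~(~<>p & p) there: w3:T. ✓
w3: no successors, so []~(~<>p & p) holds vacuously. ✓
w4: no successors, so []~(~<>p & p) holds vacuously. ✓
w5: no successors, so []~(~<>p & p) holds vacuously. ✓
w6: no successors, so []~(~<>p & p) holds vacuously. ✓
Satisfying worlds: {w1, w2, w3, w4, w5, w6}.

6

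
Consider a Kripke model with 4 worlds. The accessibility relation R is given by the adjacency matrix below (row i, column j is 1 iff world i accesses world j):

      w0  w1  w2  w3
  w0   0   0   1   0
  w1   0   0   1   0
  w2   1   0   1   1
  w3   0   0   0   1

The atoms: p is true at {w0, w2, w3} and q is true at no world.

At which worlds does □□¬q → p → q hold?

w0: □□¬q is T, p → q is F. ✗
w1: □□¬q is T, p → q is T. ✓
w2: □□¬q is T, p → q is F. ✗
w3: □□¬q is T, p → q is F. ✗

{w1}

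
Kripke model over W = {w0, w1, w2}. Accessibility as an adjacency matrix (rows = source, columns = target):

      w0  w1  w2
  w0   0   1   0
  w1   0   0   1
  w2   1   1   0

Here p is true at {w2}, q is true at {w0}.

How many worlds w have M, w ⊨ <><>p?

w0: successors {w1}; <>p there: w1:T. ✓
w1: successors {w2}; <>p there: w2:F. ✗
w2: successors {w0, w1}; <>p there: w0:F, w1:T. ✓
Satisfying worlds: {w0, w2}.

2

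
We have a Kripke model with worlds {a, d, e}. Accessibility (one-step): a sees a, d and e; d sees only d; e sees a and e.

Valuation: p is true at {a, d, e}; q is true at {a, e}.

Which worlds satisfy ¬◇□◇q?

{d}

a: ◇□◇q is T. ✗
d: ◇□◇q is F. ✓
e: ◇□◇q is T. ✗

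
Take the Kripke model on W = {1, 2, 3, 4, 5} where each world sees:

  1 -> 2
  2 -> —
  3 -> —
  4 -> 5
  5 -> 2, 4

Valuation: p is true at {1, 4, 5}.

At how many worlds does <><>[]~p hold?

1: successors {2}; <>[]~p there: 2:F. ✗
2: no successors, so <><>[]~p fails. ✗
3: no successors, so <><>[]~p fails. ✗
4: successors {5}; <>[]~p there: 5:T. ✓
5: successors {2, 4}; <>[]~p there: 2:F, 4:F. ✗
Satisfying worlds: {4}.

1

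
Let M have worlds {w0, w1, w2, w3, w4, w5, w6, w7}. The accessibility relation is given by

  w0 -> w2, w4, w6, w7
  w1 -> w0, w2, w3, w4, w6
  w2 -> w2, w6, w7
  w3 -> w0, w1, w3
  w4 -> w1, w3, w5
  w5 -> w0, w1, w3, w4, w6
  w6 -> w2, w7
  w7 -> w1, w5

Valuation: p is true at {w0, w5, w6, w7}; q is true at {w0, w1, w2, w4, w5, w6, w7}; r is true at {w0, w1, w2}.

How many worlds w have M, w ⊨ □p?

0

w0: successors {w2, w4, w6, w7}; p there: w2:F, w4:F, w6:T, w7:T. ✗
w1: successors {w0, w2, w3, w4, w6}; p there: w0:T, w2:F, w3:F, w4:F, w6:T. ✗
w2: successors {w2, w6, w7}; p there: w2:F, w6:T, w7:T. ✗
w3: successors {w0, w1, w3}; p there: w0:T, w1:F, w3:F. ✗
w4: successors {w1, w3, w5}; p there: w1:F, w3:F, w5:T. ✗
w5: successors {w0, w1, w3, w4, w6}; p there: w0:T, w1:F, w3:F, w4:F, w6:T. ✗
w6: successors {w2, w7}; p there: w2:F, w7:T. ✗
w7: successors {w1, w5}; p there: w1:F, w5:T. ✗
Satisfying worlds: ∅.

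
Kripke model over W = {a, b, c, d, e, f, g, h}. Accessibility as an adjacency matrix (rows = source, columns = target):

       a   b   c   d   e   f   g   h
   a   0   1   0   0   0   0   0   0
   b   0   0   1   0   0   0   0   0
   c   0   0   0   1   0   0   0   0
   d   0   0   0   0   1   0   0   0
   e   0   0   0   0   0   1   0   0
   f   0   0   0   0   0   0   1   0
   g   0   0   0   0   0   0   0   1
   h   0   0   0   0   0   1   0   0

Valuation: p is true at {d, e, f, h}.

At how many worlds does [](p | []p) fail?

a: successors {b}; p | []p there: b:F. ✗
b: successors {c}; p | []p there: c:T. ✓
c: successors {d}; p | []p there: d:T. ✓
d: successors {e}; p | []p there: e:T. ✓
e: successors {f}; p | []p there: f:T. ✓
f: successors {g}; p | []p there: g:T. ✓
g: successors {h}; p | []p there: h:T. ✓
h: successors {f}; p | []p there: f:T. ✓
Satisfying worlds: {b, c, d, e, f, g, h}.
So [](p | []p) fails at the other 1 world.

1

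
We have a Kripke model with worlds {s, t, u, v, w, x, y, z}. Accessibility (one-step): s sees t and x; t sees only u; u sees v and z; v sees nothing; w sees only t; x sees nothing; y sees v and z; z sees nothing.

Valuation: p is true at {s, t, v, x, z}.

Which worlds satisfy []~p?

{t, v, x, z}

s: successors {t, x}; ~p there: t:F, x:F. ✗
t: successors {u}; ~p there: u:T. ✓
u: successors {v, z}; ~p there: v:F, z:F. ✗
v: no successors, so []~p holds vacuously. ✓
w: successors {t}; ~p there: t:F. ✗
x: no successors, so []~p holds vacuously. ✓
y: successors {v, z}; ~p there: v:F, z:F. ✗
z: no successors, so []~p holds vacuously. ✓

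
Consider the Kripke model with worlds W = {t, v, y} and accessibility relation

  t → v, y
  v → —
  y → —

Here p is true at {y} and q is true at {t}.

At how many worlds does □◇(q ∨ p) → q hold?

t: □◇(q ∨ p) is F, q is T. ✓
v: □◇(q ∨ p) is T, q is F. ✗
y: □◇(q ∨ p) is T, q is F. ✗
Satisfying worlds: {t}.

1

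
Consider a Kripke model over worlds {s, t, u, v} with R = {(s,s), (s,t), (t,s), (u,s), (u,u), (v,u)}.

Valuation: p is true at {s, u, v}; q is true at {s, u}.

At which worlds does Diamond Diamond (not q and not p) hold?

s: successors {s, t}; Diamond (not q and not p) there: s:T, t:F. ✓
t: successors {s}; Diamond (not q and not p) there: s:T. ✓
u: successors {s, u}; Diamond (not q and not p) there: s:T, u:F. ✓
v: successors {u}; Diamond (not q and not p) there: u:F. ✗

{s, t, u}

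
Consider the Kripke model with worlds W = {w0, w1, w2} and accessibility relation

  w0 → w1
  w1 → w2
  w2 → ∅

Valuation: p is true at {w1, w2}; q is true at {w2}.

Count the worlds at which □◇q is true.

w0: successors {w1}; ◇q there: w1:T. ✓
w1: successors {w2}; ◇q there: w2:F. ✗
w2: no successors, so □◇q holds vacuously. ✓
Satisfying worlds: {w0, w2}.

2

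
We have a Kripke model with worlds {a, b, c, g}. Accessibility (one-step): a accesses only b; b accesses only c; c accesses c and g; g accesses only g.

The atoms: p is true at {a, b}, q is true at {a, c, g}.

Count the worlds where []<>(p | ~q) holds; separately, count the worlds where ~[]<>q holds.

0 and 0

For []<>(p | ~q):
a: successors {b}; <>(p | ~q) there: b:F. ✗
b: successors {c}; <>(p | ~q) there: c:F. ✗
c: successors {c, g}; <>(p | ~q) there: c:F, g:F. ✗
g: successors {g}; <>(p | ~q) there: g:F. ✗
— 0 worlds.
For ~[]<>q:
a: []<>q is T. ✗
b: []<>q is T. ✗
c: []<>q is T. ✗
g: []<>q is T. ✗
— 0 worlds.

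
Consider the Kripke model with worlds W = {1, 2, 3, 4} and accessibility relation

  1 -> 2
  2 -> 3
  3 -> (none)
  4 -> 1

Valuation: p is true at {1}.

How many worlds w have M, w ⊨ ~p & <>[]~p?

2

1: ~p is F, <>[]~p is T. ✗
2: ~p is T, <>[]~p is T. ✓
3: ~p is T, <>[]~p is F. ✗
4: ~p is T, <>[]~p is T. ✓
Satisfying worlds: {2, 4}.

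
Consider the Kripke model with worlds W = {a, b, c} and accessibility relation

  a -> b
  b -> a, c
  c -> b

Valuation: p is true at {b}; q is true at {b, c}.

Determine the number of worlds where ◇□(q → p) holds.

1

a: successors {b}; □(q → p) there: b:F. ✗
b: successors {a, c}; □(q → p) there: a:T, c:T. ✓
c: successors {b}; □(q → p) there: b:F. ✗
Satisfying worlds: {b}.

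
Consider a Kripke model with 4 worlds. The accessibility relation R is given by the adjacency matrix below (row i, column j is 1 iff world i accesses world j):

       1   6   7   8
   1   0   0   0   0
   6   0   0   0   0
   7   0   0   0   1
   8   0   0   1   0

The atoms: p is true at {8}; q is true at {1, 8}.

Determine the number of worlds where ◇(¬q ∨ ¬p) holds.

1: no successors, so ◇(¬q ∨ ¬p) fails. ✗
6: no successors, so ◇(¬q ∨ ¬p) fails. ✗
7: successors {8}; ¬q ∨ ¬p there: 8:F. ✗
8: successors {7}; ¬q ∨ ¬p there: 7:T. ✓
Satisfying worlds: {8}.

1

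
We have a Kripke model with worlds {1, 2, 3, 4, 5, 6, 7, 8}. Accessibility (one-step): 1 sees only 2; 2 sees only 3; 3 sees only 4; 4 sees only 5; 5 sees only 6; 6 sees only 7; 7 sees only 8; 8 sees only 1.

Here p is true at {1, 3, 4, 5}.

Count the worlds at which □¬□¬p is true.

1: successors {2}; ¬□¬p there: 2:T. ✓
2: successors {3}; ¬□¬p there: 3:T. ✓
3: successors {4}; ¬□¬p there: 4:T. ✓
4: successors {5}; ¬□¬p there: 5:F. ✗
5: successors {6}; ¬□¬p there: 6:F. ✗
6: successors {7}; ¬□¬p there: 7:F. ✗
7: successors {8}; ¬□¬p there: 8:T. ✓
8: successors {1}; ¬□¬p there: 1:F. ✗
Satisfying worlds: {1, 2, 3, 7}.

4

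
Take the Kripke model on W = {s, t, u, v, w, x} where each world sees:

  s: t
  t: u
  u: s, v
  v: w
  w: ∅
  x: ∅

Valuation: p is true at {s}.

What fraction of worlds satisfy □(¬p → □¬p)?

5/6

s: successors {t}; ¬p → □¬p there: t:T. ✓
t: successors {u}; ¬p → □¬p there: u:F. ✗
u: successors {s, v}; ¬p → □¬p there: s:T, v:T. ✓
v: successors {w}; ¬p → □¬p there: w:T. ✓
w: no successors, so □(¬p → □¬p) holds vacuously. ✓
x: no successors, so □(¬p → □¬p) holds vacuously. ✓
That's 5 of 6 worlds, so 5/6.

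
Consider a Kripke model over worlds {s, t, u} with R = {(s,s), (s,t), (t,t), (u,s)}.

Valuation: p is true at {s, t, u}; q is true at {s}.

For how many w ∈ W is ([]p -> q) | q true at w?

s: []p -> q is T, q is T. ✓
t: []p -> q is F, q is F. ✗
u: []p -> q is F, q is F. ✗
Satisfying worlds: {s}.

1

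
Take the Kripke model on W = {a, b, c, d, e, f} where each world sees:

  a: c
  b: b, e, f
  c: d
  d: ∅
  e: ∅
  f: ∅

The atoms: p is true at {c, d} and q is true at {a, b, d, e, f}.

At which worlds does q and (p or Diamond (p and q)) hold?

{d}

a: q is T, p or Diamond (p and q) is F. ✗
b: q is T, p or Diamond (p and q) is F. ✗
c: q is F, p or Diamond (p and q) is T. ✗
d: q is T, p or Diamond (p and q) is T. ✓
e: q is T, p or Diamond (p and q) is F. ✗
f: q is T, p or Diamond (p and q) is F. ✗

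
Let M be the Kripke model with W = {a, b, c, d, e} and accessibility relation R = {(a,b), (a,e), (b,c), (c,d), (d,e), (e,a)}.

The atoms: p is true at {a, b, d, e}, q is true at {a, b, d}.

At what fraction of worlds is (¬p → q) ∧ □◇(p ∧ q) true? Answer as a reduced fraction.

a: ¬p → q is T, □◇(p ∧ q) is F. ✗
b: ¬p → q is T, □◇(p ∧ q) is T. ✓
c: ¬p → q is F, □◇(p ∧ q) is F. ✗
d: ¬p → q is T, □◇(p ∧ q) is T. ✓
e: ¬p → q is T, □◇(p ∧ q) is T. ✓
That's 3 of 5 worlds, so 3/5.

3/5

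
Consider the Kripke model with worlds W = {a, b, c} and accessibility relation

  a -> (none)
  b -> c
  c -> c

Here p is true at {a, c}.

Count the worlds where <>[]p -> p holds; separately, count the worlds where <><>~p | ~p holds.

For <>[]p -> p:
a: <>[]p is F, p is T. ✓
b: <>[]p is T, p is F. ✗
c: <>[]p is T, p is T. ✓
— 2 worlds.
For <><>~p | ~p:
a: <><>~p is F, ~p is F. ✗
b: <><>~p is F, ~p is T. ✓
c: <><>~p is F, ~p is F. ✗
— 1 world.

2 and 1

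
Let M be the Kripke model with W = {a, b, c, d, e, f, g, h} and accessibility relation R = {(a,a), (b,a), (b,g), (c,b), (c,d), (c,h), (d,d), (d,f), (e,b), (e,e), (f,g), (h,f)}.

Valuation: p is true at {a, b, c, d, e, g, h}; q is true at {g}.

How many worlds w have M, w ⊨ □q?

a: successors {a}; q there: a:F. ✗
b: successors {a, g}; q there: a:F, g:T. ✗
c: successors {b, d, h}; q there: b:F, d:F, h:F. ✗
d: successors {d, f}; q there: d:F, f:F. ✗
e: successors {b, e}; q there: b:F, e:F. ✗
f: successors {g}; q there: g:T. ✓
g: no successors, so □q holds vacuously. ✓
h: successors {f}; q there: f:F. ✗
Satisfying worlds: {f, g}.

2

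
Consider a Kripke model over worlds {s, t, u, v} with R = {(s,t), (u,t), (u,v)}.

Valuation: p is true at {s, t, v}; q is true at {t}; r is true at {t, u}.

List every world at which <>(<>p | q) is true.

{s, u}

s: successors {t}; <>p | q there: t:T. ✓
t: no successors, so <>(<>p | q) fails. ✗
u: successors {t, v}; <>p | q there: t:T, v:F. ✓
v: no successors, so <>(<>p | q) fails. ✗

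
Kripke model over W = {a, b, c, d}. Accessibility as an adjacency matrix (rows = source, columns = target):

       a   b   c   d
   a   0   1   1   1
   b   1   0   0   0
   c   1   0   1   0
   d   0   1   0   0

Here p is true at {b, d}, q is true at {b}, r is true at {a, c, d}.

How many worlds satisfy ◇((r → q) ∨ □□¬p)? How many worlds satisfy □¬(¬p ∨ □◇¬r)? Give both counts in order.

2 and 0

For ◇((r → q) ∨ □□¬p):
a: successors {b, c, d}; (r → q) ∨ □□¬p there: b:T, c:F, d:T. ✓
b: successors {a}; (r → q) ∨ □□¬p there: a:F. ✗
c: successors {a, c}; (r → q) ∨ □□¬p there: a:F, c:F. ✗
d: successors {b}; (r → q) ∨ □□¬p there: b:T. ✓
— 2 worlds.
For □¬(¬p ∨ □◇¬r):
a: successors {b, c, d}; ¬(¬p ∨ □◇¬r) there: b:F, c:F, d:T. ✗
b: successors {a}; ¬(¬p ∨ □◇¬r) there: a:F. ✗
c: successors {a, c}; ¬(¬p ∨ □◇¬r) there: a:F, c:F. ✗
d: successors {b}; ¬(¬p ∨ □◇¬r) there: b:F. ✗
— 0 worlds.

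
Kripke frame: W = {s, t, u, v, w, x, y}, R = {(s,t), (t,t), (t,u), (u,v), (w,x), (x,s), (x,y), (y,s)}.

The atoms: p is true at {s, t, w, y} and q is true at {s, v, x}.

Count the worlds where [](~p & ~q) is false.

s: successors {t}; ~p & ~q there: t:F. ✗
t: successors {t, u}; ~p & ~q there: t:F, u:T. ✗
u: successors {v}; ~p & ~q there: v:F. ✗
v: no successors, so [](~p & ~q) holds vacuously. ✓
w: successors {x}; ~p & ~q there: x:F. ✗
x: successors {s, y}; ~p & ~q there: s:F, y:F. ✗
y: successors {s}; ~p & ~q there: s:F. ✗
Satisfying worlds: {v}.
So [](~p & ~q) fails at the other 6 worlds.

6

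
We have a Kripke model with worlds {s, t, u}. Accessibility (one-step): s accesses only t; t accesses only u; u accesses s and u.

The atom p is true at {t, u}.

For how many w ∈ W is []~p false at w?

s: successors {t}; ~p there: t:F. ✗
t: successors {u}; ~p there: u:F. ✗
u: successors {s, u}; ~p there: s:T, u:F. ✗
Satisfying worlds: ∅.
So []~p fails at the other 3 worlds.

3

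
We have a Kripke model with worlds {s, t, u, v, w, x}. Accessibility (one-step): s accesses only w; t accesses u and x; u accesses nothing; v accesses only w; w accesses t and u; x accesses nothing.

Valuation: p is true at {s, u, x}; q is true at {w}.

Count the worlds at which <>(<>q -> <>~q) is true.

4

s: successors {w}; <>q -> <>~q there: w:T. ✓
t: successors {u, x}; <>q -> <>~q there: u:T, x:T. ✓
u: no successors, so <>(<>q -> <>~q) fails. ✗
v: successors {w}; <>q -> <>~q there: w:T. ✓
w: successors {t, u}; <>q -> <>~q there: t:T, u:T. ✓
x: no successors, so <>(<>q -> <>~q) fails. ✗
Satisfying worlds: {s, t, v, w}.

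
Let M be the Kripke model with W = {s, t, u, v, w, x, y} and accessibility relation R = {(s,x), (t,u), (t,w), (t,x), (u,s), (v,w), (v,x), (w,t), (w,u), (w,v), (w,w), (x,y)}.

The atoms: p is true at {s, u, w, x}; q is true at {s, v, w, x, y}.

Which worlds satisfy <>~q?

{t, w}

s: successors {x}; ~q there: x:F. ✗
t: successors {u, w, x}; ~q there: u:T, w:F, x:F. ✓
u: successors {s}; ~q there: s:F. ✗
v: successors {w, x}; ~q there: w:F, x:F. ✗
w: successors {t, u, v, w}; ~q there: t:T, u:T, v:F, w:F. ✓
x: successors {y}; ~q there: y:F. ✗
y: no successors, so <>~q fails. ✗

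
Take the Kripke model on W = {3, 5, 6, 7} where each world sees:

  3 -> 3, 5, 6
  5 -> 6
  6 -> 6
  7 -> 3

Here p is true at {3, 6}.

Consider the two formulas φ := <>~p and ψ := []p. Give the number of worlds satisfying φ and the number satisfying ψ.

1 and 3

For <>~p:
3: successors {3, 5, 6}; ~p there: 3:F, 5:T, 6:F. ✓
5: successors {6}; ~p there: 6:F. ✗
6: successors {6}; ~p there: 6:F. ✗
7: successors {3}; ~p there: 3:F. ✗
— 1 world.
For []p:
3: successors {3, 5, 6}; p there: 3:T, 5:F, 6:T. ✗
5: successors {6}; p there: 6:T. ✓
6: successors {6}; p there: 6:T. ✓
7: successors {3}; p there: 3:T. ✓
— 3 worlds.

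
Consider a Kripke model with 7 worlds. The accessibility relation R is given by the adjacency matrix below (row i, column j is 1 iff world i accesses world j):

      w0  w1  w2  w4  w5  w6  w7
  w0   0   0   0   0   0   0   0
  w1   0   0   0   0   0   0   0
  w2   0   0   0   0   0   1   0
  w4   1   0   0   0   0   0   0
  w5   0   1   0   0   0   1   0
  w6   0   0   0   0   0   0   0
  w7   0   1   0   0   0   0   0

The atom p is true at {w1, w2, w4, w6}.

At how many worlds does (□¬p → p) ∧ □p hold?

5

w0: □¬p → p is F, □p is T. ✗
w1: □¬p → p is T, □p is T. ✓
w2: □¬p → p is T, □p is T. ✓
w4: □¬p → p is T, □p is F. ✗
w5: □¬p → p is T, □p is T. ✓
w6: □¬p → p is T, □p is T. ✓
w7: □¬p → p is T, □p is T. ✓
Satisfying worlds: {w1, w2, w5, w6, w7}.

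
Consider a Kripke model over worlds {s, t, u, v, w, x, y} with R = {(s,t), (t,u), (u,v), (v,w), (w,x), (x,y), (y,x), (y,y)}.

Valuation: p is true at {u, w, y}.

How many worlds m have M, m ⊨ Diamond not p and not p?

1

s: Diamond not p is T, not p is T. ✓
t: Diamond not p is F, not p is T. ✗
u: Diamond not p is T, not p is F. ✗
v: Diamond not p is F, not p is T. ✗
w: Diamond not p is T, not p is F. ✗
x: Diamond not p is F, not p is T. ✗
y: Diamond not p is T, not p is F. ✗
Satisfying worlds: {s}.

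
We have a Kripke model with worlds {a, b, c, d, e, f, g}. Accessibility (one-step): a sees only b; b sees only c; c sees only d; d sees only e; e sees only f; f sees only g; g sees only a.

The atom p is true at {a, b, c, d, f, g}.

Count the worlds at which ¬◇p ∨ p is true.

a: ¬◇p is F, p is T. ✓
b: ¬◇p is F, p is T. ✓
c: ¬◇p is F, p is T. ✓
d: ¬◇p is T, p is T. ✓
e: ¬◇p is F, p is F. ✗
f: ¬◇p is F, p is T. ✓
g: ¬◇p is F, p is T. ✓
Satisfying worlds: {a, b, c, d, f, g}.

6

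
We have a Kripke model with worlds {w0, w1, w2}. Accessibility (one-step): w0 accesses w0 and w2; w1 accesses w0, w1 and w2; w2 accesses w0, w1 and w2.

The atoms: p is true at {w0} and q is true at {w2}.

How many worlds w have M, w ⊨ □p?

w0: successors {w0, w2}; p there: w0:T, w2:F. ✗
w1: successors {w0, w1, w2}; p there: w0:T, w1:F, w2:F. ✗
w2: successors {w0, w1, w2}; p there: w0:T, w1:F, w2:F. ✗
Satisfying worlds: ∅.

0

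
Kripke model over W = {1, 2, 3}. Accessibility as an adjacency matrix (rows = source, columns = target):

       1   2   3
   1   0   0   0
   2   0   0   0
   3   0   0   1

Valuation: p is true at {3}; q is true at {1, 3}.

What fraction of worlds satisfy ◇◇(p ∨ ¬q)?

1/3

1: no successors, so ◇◇(p ∨ ¬q) fails. ✗
2: no successors, so ◇◇(p ∨ ¬q) fails. ✗
3: successors {3}; ◇(p ∨ ¬q) there: 3:T. ✓
That's 1 of 3 worlds, so 1/3.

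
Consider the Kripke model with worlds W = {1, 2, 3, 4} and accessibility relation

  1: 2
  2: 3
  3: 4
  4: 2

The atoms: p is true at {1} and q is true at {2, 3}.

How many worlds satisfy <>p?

1: successors {2}; p there: 2:F. ✗
2: successors {3}; p there: 3:F. ✗
3: successors {4}; p there: 4:F. ✗
4: successors {2}; p there: 2:F. ✗
Satisfying worlds: ∅.

0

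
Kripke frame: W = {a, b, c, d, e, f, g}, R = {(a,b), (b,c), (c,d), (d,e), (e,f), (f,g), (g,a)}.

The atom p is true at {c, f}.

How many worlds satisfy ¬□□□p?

5

a: □□□p is F. ✓
b: □□□p is F. ✓
c: □□□p is T. ✗
d: □□□p is F. ✓
e: □□□p is F. ✓
f: □□□p is F. ✓
g: □□□p is T. ✗
Satisfying worlds: {a, b, d, e, f}.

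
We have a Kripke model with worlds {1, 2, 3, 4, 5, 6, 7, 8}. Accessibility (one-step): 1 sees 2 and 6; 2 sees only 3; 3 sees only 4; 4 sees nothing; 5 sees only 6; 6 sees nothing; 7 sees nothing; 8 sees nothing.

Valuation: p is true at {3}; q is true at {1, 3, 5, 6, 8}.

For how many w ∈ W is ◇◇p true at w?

1: successors {2, 6}; ◇p there: 2:T, 6:F. ✓
2: successors {3}; ◇p there: 3:F. ✗
3: successors {4}; ◇p there: 4:F. ✗
4: no successors, so ◇◇p fails. ✗
5: successors {6}; ◇p there: 6:F. ✗
6: no successors, so ◇◇p fails. ✗
7: no successors, so ◇◇p fails. ✗
8: no successors, so ◇◇p fails. ✗
Satisfying worlds: {1}.

1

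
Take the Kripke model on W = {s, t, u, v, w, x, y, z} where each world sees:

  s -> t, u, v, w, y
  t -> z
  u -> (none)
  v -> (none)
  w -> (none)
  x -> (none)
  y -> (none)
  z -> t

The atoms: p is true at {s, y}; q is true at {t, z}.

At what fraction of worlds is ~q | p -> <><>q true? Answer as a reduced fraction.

3/8

s: ~q | p is T, <><>q is T. ✓
t: ~q | p is F, <><>q is T. ✓
u: ~q | p is T, <><>q is F. ✗
v: ~q | p is T, <><>q is F. ✗
w: ~q | p is T, <><>q is F. ✗
x: ~q | p is T, <><>q is F. ✗
y: ~q | p is T, <><>q is F. ✗
z: ~q | p is F, <><>q is T. ✓
That's 3 of 8 worlds, so 3/8.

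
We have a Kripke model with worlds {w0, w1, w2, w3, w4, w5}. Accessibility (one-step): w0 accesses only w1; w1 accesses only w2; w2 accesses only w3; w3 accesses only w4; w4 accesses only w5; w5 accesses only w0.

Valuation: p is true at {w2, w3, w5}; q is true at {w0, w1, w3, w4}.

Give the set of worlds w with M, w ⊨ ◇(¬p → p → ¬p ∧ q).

w0: successors {w1}; ¬p → p → ¬p ∧ q there: w1:T. ✓
w1: successors {w2}; ¬p → p → ¬p ∧ q there: w2:T. ✓
w2: successors {w3}; ¬p → p → ¬p ∧ q there: w3:T. ✓
w3: successors {w4}; ¬p → p → ¬p ∧ q there: w4:T. ✓
w4: successors {w5}; ¬p → p → ¬p ∧ q there: w5:T. ✓
w5: successors {w0}; ¬p → p → ¬p ∧ q there: w0:T. ✓

{w0, w1, w2, w3, w4, w5}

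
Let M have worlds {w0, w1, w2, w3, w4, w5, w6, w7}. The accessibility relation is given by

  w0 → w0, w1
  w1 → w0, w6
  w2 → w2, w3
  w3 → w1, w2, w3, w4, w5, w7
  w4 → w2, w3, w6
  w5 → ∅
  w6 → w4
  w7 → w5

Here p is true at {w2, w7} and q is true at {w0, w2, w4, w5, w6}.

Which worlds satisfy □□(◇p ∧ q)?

{w5, w7}

w0: successors {w0, w1}; □(◇p ∧ q) there: w0:F, w1:F. ✗
w1: successors {w0, w6}; □(◇p ∧ q) there: w0:F, w6:T. ✗
w2: successors {w2, w3}; □(◇p ∧ q) there: w2:F, w3:F. ✗
w3: successors {w1, w2, w3, w4, w5, w7}; □(◇p ∧ q) there: w1:F, w2:F, w3:F, w4:F, w5:T, w7:F. ✗
w4: successors {w2, w3, w6}; □(◇p ∧ q) there: w2:F, w3:F, w6:T. ✗
w5: no successors, so □□(◇p ∧ q) holds vacuously. ✓
w6: successors {w4}; □(◇p ∧ q) there: w4:F. ✗
w7: successors {w5}; □(◇p ∧ q) there: w5:T. ✓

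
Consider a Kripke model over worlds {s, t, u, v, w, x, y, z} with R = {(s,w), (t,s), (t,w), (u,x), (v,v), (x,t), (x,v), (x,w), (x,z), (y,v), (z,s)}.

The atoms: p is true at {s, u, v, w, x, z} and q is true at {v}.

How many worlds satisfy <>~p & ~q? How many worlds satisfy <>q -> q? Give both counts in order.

For <>~p & ~q:
s: <>~p is F, ~q is T. ✗
t: <>~p is F, ~q is T. ✗
u: <>~p is F, ~q is T. ✗
v: <>~p is F, ~q is F. ✗
w: <>~p is F, ~q is T. ✗
x: <>~p is T, ~q is T. ✓
y: <>~p is F, ~q is T. ✗
z: <>~p is F, ~q is T. ✗
— 1 world.
For <>q -> q:
s: <>q is F, q is F. ✓
t: <>q is F, q is F. ✓
u: <>q is F, q is F. ✓
v: <>q is T, q is T. ✓
w: <>q is F, q is F. ✓
x: <>q is T, q is F. ✗
y: <>q is T, q is F. ✗
z: <>q is F, q is F. ✓
— 6 worlds.

1 and 6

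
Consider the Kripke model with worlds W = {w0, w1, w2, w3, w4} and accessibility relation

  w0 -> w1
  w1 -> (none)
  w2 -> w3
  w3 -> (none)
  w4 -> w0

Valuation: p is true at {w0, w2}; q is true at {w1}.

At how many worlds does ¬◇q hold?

w0: ◇q is T. ✗
w1: ◇q is F. ✓
w2: ◇q is F. ✓
w3: ◇q is F. ✓
w4: ◇q is F. ✓
Satisfying worlds: {w1, w2, w3, w4}.

4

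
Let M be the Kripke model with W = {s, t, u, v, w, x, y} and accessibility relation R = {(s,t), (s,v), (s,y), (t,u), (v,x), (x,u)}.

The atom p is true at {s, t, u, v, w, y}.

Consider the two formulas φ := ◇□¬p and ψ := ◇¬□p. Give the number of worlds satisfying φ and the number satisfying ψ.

For ◇□¬p:
s: successors {t, v, y}; □¬p there: t:F, v:T, y:T. ✓
t: successors {u}; □¬p there: u:T. ✓
u: no successors, so ◇□¬p fails. ✗
v: successors {x}; □¬p there: x:F. ✗
w: no successors, so ◇□¬p fails. ✗
x: successors {u}; □¬p there: u:T. ✓
y: no successors, so ◇□¬p fails. ✗
— 3 worlds.
For ◇¬□p:
s: successors {t, v, y}; ¬□p there: t:F, v:T, y:F. ✓
t: successors {u}; ¬□p there: u:F. ✗
u: no successors, so ◇¬□p fails. ✗
v: successors {x}; ¬□p there: x:F. ✗
w: no successors, so ◇¬□p fails. ✗
x: successors {u}; ¬□p there: u:F. ✗
y: no successors, so ◇¬□p fails. ✗
— 1 world.

3 and 1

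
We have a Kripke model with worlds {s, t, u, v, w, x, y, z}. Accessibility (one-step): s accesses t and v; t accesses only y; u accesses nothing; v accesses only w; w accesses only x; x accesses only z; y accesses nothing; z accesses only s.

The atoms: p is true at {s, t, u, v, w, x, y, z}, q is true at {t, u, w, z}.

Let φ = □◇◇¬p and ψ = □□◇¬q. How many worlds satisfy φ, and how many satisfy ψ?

For □◇◇¬p:
s: successors {t, v}; ◇◇¬p there: t:F, v:F. ✗
t: successors {y}; ◇◇¬p there: y:F. ✗
u: no successors, so □◇◇¬p holds vacuously. ✓
v: successors {w}; ◇◇¬p there: w:F. ✗
w: successors {x}; ◇◇¬p there: x:F. ✗
x: successors {z}; ◇◇¬p there: z:F. ✗
y: no successors, so □◇◇¬p holds vacuously. ✓
z: successors {s}; ◇◇¬p there: s:F. ✗
— 2 worlds.
For □□◇¬q:
s: successors {t, v}; □◇¬q there: t:F, v:T. ✗
t: successors {y}; □◇¬q there: y:T. ✓
u: no successors, so □□◇¬q holds vacuously. ✓
v: successors {w}; □◇¬q there: w:F. ✗
w: successors {x}; □◇¬q there: x:T. ✓
x: successors {z}; □◇¬q there: z:T. ✓
y: no successors, so □□◇¬q holds vacuously. ✓
z: successors {s}; □◇¬q there: s:F. ✗
— 5 worlds.

2 and 5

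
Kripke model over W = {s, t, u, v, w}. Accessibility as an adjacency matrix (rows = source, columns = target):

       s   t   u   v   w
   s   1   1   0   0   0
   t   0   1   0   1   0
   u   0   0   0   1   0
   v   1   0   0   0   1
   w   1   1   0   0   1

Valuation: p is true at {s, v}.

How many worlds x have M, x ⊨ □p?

s: successors {s, t}; p there: s:T, t:F. ✗
t: successors {t, v}; p there: t:F, v:T. ✗
u: successors {v}; p there: v:T. ✓
v: successors {s, w}; p there: s:T, w:F. ✗
w: successors {s, t, w}; p there: s:T, t:F, w:F. ✗
Satisfying worlds: {u}.

1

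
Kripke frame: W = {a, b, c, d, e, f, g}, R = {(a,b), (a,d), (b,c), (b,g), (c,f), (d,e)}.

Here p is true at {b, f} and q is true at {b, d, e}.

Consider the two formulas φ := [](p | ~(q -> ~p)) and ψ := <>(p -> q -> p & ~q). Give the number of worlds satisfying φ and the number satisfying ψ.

For [](p | ~(q -> ~p)):
a: successors {b, d}; p | ~(q -> ~p) there: b:T, d:F. ✗
b: successors {c, g}; p | ~(q -> ~p) there: c:F, g:F. ✗
c: successors {f}; p | ~(q -> ~p) there: f:T. ✓
d: successors {e}; p | ~(q -> ~p) there: e:F. ✗
e: no successors, so [](p | ~(q -> ~p)) holds vacuously. ✓
f: no successors, so [](p | ~(q -> ~p)) holds vacuously. ✓
g: no successors, so [](p | ~(q -> ~p)) holds vacuously. ✓
— 4 worlds.
For <>(p -> q -> p & ~q):
a: successors {b, d}; p -> q -> p & ~q there: b:F, d:T. ✓
b: successors {c, g}; p -> q -> p & ~q there: c:T, g:T. ✓
c: successors {f}; p -> q -> p & ~q there: f:T. ✓
d: successors {e}; p -> q -> p & ~q there: e:T. ✓
e: no successors, so <>(p -> q -> p & ~q) fails. ✗
f: no successors, so <>(p -> q -> p & ~q) fails. ✗
g: no successors, so <>(p -> q -> p & ~q) fails. ✗
— 4 worlds.

4 and 4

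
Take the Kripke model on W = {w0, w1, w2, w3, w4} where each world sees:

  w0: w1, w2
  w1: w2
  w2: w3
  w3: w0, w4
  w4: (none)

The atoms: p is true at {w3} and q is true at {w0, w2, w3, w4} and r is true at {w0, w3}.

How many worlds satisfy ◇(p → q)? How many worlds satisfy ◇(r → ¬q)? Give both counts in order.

For ◇(p → q):
w0: successors {w1, w2}; p → q there: w1:T, w2:T. ✓
w1: successors {w2}; p → q there: w2:T. ✓
w2: successors {w3}; p → q there: w3:T. ✓
w3: successors {w0, w4}; p → q there: w0:T, w4:T. ✓
w4: no successors, so ◇(p → q) fails. ✗
— 4 worlds.
For ◇(r → ¬q):
w0: successors {w1, w2}; r → ¬q there: w1:T, w2:T. ✓
w1: successors {w2}; r → ¬q there: w2:T. ✓
w2: successors {w3}; r → ¬q there: w3:F. ✗
w3: successors {w0, w4}; r → ¬q there: w0:F, w4:T. ✓
w4: no successors, so ◇(r → ¬q) fails. ✗
— 3 worlds.

4 and 3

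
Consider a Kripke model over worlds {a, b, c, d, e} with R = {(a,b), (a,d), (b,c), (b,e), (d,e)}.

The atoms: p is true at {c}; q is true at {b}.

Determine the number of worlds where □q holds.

a: successors {b, d}; q there: b:T, d:F. ✗
b: successors {c, e}; q there: c:F, e:F. ✗
c: no successors, so □q holds vacuously. ✓
d: successors {e}; q there: e:F. ✗
e: no successors, so □q holds vacuously. ✓
Satisfying worlds: {c, e}.

2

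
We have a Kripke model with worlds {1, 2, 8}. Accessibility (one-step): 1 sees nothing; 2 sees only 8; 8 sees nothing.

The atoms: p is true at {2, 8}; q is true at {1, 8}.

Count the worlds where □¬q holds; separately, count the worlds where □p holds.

2 and 3

For □¬q:
1: no successors, so □¬q holds vacuously. ✓
2: successors {8}; ¬q there: 8:F. ✗
8: no successors, so □¬q holds vacuously. ✓
— 2 worlds.
For □p:
1: no successors, so □p holds vacuously. ✓
2: successors {8}; p there: 8:T. ✓
8: no successors, so □p holds vacuously. ✓
— 3 worlds.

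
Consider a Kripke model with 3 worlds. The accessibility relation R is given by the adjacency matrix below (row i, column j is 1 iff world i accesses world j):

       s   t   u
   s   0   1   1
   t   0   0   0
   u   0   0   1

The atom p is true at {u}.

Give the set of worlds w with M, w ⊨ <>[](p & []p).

{s, u}

s: successors {t, u}; [](p & []p) there: t:T, u:T. ✓
t: no successors, so <>[](p & []p) fails. ✗
u: successors {u}; [](p & []p) there: u:T. ✓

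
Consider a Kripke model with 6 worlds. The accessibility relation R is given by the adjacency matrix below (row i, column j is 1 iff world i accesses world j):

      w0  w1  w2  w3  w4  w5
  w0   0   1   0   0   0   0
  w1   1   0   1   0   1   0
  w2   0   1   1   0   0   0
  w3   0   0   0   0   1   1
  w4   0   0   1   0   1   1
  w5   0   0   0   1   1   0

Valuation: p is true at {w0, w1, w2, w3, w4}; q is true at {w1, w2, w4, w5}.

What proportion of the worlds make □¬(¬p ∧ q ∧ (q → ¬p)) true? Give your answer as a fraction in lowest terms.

2/3

w0: successors {w1}; ¬(¬p ∧ q ∧ (q → ¬p)) there: w1:T. ✓
w1: successors {w0, w2, w4}; ¬(¬p ∧ q ∧ (q → ¬p)) there: w0:T, w2:T, w4:T. ✓
w2: successors {w1, w2}; ¬(¬p ∧ q ∧ (q → ¬p)) there: w1:T, w2:T. ✓
w3: successors {w4, w5}; ¬(¬p ∧ q ∧ (q → ¬p)) there: w4:T, w5:F. ✗
w4: successors {w2, w4, w5}; ¬(¬p ∧ q ∧ (q → ¬p)) there: w2:T, w4:T, w5:F. ✗
w5: successors {w3, w4}; ¬(¬p ∧ q ∧ (q → ¬p)) there: w3:T, w4:T. ✓
That's 4 of 6 worlds, so 4/6 = 2/3.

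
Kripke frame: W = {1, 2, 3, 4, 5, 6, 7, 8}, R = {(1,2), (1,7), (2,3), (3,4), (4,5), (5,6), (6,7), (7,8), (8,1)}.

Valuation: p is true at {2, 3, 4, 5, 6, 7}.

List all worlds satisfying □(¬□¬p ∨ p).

{1, 2, 3, 4, 5, 6, 8}

1: successors {2, 7}; ¬□¬p ∨ p there: 2:T, 7:T. ✓
2: successors {3}; ¬□¬p ∨ p there: 3:T. ✓
3: successors {4}; ¬□¬p ∨ p there: 4:T. ✓
4: successors {5}; ¬□¬p ∨ p there: 5:T. ✓
5: successors {6}; ¬□¬p ∨ p there: 6:T. ✓
6: successors {7}; ¬□¬p ∨ p there: 7:T. ✓
7: successors {8}; ¬□¬p ∨ p there: 8:F. ✗
8: successors {1}; ¬□¬p ∨ p there: 1:T. ✓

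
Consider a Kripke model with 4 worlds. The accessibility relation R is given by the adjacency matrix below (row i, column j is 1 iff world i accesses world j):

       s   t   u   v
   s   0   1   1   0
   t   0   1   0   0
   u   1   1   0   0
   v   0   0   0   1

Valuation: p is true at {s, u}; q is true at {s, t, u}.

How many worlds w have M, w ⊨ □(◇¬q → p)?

3

s: successors {t, u}; ◇¬q → p there: t:T, u:T. ✓
t: successors {t}; ◇¬q → p there: t:T. ✓
u: successors {s, t}; ◇¬q → p there: s:T, t:T. ✓
v: successors {v}; ◇¬q → p there: v:F. ✗
Satisfying worlds: {s, t, u}.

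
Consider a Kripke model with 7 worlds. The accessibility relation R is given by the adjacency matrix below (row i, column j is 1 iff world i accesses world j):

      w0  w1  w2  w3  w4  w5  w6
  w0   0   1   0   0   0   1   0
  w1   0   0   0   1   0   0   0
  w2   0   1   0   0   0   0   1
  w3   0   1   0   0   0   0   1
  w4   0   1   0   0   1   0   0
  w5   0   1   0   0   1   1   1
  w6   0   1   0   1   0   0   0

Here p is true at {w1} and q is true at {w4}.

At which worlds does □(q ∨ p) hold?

w0: successors {w1, w5}; q ∨ p there: w1:T, w5:F. ✗
w1: successors {w3}; q ∨ p there: w3:F. ✗
w2: successors {w1, w6}; q ∨ p there: w1:T, w6:F. ✗
w3: successors {w1, w6}; q ∨ p there: w1:T, w6:F. ✗
w4: successors {w1, w4}; q ∨ p there: w1:T, w4:T. ✓
w5: successors {w1, w4, w5, w6}; q ∨ p there: w1:T, w4:T, w5:F, w6:F. ✗
w6: successors {w1, w3}; q ∨ p there: w1:T, w3:F. ✗

{w4}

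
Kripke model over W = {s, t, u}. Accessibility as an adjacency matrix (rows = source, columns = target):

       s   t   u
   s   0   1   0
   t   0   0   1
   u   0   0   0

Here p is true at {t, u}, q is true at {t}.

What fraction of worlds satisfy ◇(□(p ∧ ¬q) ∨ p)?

2/3

s: successors {t}; □(p ∧ ¬q) ∨ p there: t:T. ✓
t: successors {u}; □(p ∧ ¬q) ∨ p there: u:T. ✓
u: no successors, so ◇(□(p ∧ ¬q) ∨ p) fails. ✗
That's 2 of 3 worlds, so 2/3.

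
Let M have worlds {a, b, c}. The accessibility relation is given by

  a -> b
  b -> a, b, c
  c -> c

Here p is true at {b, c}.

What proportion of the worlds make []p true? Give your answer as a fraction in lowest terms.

a: successors {b}; p there: b:T. ✓
b: successors {a, b, c}; p there: a:F, b:T, c:T. ✗
c: successors {c}; p there: c:T. ✓
That's 2 of 3 worlds, so 2/3.

2/3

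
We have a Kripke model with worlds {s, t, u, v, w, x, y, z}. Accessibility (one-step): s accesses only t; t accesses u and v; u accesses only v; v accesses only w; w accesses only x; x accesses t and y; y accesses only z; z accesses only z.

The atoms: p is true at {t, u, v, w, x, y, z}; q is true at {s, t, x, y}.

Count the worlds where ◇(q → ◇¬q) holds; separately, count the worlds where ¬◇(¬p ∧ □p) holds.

For ◇(q → ◇¬q):
s: successors {t}; q → ◇¬q there: t:T. ✓
t: successors {u, v}; q → ◇¬q there: u:T, v:T. ✓
u: successors {v}; q → ◇¬q there: v:T. ✓
v: successors {w}; q → ◇¬q there: w:T. ✓
w: successors {x}; q → ◇¬q there: x:F. ✗
x: successors {t, y}; q → ◇¬q there: t:T, y:T. ✓
y: successors {z}; q → ◇¬q there: z:T. ✓
z: successors {z}; q → ◇¬q there: z:T. ✓
— 7 worlds.
For ¬◇(¬p ∧ □p):
s: ◇(¬p ∧ □p) is F. ✓
t: ◇(¬p ∧ □p) is F. ✓
u: ◇(¬p ∧ □p) is F. ✓
v: ◇(¬p ∧ □p) is F. ✓
w: ◇(¬p ∧ □p) is F. ✓
x: ◇(¬p ∧ □p) is F. ✓
y: ◇(¬p ∧ □p) is F. ✓
z: ◇(¬p ∧ □p) is F. ✓
— 8 worlds.

7 and 8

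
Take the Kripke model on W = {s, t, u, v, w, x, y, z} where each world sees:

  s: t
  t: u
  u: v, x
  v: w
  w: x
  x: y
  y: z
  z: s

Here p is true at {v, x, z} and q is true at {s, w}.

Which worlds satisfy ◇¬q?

{s, t, u, w, x, y}

s: successors {t}; ¬q there: t:T. ✓
t: successors {u}; ¬q there: u:T. ✓
u: successors {v, x}; ¬q there: v:T, x:T. ✓
v: successors {w}; ¬q there: w:F. ✗
w: successors {x}; ¬q there: x:T. ✓
x: successors {y}; ¬q there: y:T. ✓
y: successors {z}; ¬q there: z:T. ✓
z: successors {s}; ¬q there: s:F. ✗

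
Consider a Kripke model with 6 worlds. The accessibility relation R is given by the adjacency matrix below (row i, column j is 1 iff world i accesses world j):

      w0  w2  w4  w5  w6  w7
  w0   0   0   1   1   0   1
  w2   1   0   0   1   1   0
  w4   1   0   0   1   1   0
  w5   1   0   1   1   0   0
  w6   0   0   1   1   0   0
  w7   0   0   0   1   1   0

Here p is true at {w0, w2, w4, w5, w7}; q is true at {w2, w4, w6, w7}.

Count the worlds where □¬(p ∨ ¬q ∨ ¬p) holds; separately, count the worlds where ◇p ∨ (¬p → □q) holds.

For □¬(p ∨ ¬q ∨ ¬p):
w0: successors {w4, w5, w7}; ¬(p ∨ ¬q ∨ ¬p) there: w4:F, w5:F, w7:F. ✗
w2: successors {w0, w5, w6}; ¬(p ∨ ¬q ∨ ¬p) there: w0:F, w5:F, w6:F. ✗
w4: successors {w0, w5, w6}; ¬(p ∨ ¬q ∨ ¬p) there: w0:F, w5:F, w6:F. ✗
w5: successors {w0, w4, w5}; ¬(p ∨ ¬q ∨ ¬p) there: w0:F, w4:F, w5:F. ✗
w6: successors {w4, w5}; ¬(p ∨ ¬q ∨ ¬p) there: w4:F, w5:F. ✗
w7: successors {w5, w6}; ¬(p ∨ ¬q ∨ ¬p) there: w5:F, w6:F. ✗
— 0 worlds.
For ◇p ∨ (¬p → □q):
w0: ◇p is T, ¬p → □q is T. ✓
w2: ◇p is T, ¬p → □q is T. ✓
w4: ◇p is T, ¬p → □q is T. ✓
w5: ◇p is T, ¬p → □q is T. ✓
w6: ◇p is T, ¬p → □q is F. ✓
w7: ◇p is T, ¬p → □q is T. ✓
— 6 worlds.

0 and 6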